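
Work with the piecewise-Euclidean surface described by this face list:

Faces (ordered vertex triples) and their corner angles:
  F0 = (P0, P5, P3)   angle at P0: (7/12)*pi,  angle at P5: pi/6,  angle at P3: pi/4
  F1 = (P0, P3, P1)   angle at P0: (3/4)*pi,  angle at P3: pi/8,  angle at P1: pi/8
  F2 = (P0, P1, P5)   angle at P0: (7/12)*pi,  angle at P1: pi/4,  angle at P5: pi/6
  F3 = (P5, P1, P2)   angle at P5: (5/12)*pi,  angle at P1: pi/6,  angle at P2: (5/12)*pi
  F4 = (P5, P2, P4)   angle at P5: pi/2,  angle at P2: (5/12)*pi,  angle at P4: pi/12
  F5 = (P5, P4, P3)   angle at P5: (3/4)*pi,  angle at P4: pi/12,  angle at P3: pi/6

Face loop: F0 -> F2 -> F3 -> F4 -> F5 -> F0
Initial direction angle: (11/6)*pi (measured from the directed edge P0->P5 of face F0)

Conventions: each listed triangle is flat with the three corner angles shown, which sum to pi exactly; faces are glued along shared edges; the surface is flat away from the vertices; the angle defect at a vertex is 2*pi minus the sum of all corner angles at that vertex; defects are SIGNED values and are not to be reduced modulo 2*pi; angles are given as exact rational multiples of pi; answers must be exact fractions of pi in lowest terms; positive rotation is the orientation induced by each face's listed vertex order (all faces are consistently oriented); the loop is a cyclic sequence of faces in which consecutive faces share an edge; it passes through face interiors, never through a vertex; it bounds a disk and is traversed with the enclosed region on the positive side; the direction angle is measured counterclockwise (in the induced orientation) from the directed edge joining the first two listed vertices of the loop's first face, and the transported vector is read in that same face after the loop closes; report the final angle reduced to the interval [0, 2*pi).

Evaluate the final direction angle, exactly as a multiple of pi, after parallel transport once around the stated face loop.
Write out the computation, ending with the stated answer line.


enclosed vertex P5: corner angles sum to 2*pi, defect = 2*pi - 2*pi = 0
transport around the loop rotates by the sum of enclosed defects; add to the initial angle mod 2*pi
final angle = (11/6)*pi + 0 = (11/6)*pi (mod 2*pi)

Answer: final direction angle = (11/6)*pi


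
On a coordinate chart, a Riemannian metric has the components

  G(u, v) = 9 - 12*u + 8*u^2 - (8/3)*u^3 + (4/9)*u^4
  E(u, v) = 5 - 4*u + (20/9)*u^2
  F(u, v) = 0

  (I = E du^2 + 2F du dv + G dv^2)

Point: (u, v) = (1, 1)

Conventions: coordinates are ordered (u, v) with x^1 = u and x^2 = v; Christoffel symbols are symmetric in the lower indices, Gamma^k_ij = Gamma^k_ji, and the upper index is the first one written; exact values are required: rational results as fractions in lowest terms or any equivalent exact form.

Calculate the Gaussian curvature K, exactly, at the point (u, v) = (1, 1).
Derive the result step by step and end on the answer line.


E = 29/9, F = 0, G = 25/9, EG - F^2 = 725/81 at the point
E_u = 4/9, E_v = 0, F_u = 0, F_v = 0, G_u = -20/9, G_v = 0
E_vv = 0, F_uv = 0, G_uu = 16/3
Apply the Brioschi formula K = (det M1 - det M2)/(EG - F^2)^2 over the derivative matrices of E, F, G.
M1 = [[-E_vv/2 + F_uv - G_uu/2, E_u/2, F_u - E_v/2], [F_v - G_u/2, E, F], [G_v/2, F, G]] = [[-8/3, 2/9, 0], [10/9, 29/9, 0], [0, 0, 25/9]]; det M1 = -17900/729
M2 = [[0, E_v/2, G_u/2], [E_v/2, E, F], [G_u/2, F, G]] = [[0, 0, -10/9], [0, 29/9, 0], [-10/9, 0, 25/9]]; det M2 = -2900/729
det M1 - det M2 = -5000/243; K = -5000/243 / (725/81)^2 = -216/841

Answer: K = -216/841


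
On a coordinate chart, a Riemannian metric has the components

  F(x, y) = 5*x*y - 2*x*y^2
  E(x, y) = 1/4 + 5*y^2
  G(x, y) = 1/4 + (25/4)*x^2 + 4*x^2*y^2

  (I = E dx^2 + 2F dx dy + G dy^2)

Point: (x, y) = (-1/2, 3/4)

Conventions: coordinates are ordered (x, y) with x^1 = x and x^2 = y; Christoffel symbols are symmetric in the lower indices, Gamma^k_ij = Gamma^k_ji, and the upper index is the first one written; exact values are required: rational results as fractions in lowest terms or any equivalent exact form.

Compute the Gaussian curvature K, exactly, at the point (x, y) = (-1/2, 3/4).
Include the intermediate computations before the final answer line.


E = 49/16, F = -21/16, G = 19/8, EG - F^2 = 1421/256 at the point
E_x = 0, E_y = 15/2, F_x = 21/8, F_y = -1, G_x = -17/2, G_y = 3/2
E_yy = 10, F_xy = 2, G_xx = 17
Apply the Brioschi formula K = (det M1 - det M2)/(EG - F^2)^2 over the derivative matrices of E, F, G.
M1 = [[-E_yy/2 + F_xy - G_xx/2, E_x/2, F_x - E_y/2], [F_y - G_x/2, E, F], [G_y/2, F, G]] = [[-23/2, 0, -9/8], [13/4, 49/16, -21/16], [3/4, -21/16, 19/8]]; det M1 = -28903/512
M2 = [[0, E_y/2, G_x/2], [E_y/2, E, F], [G_x/2, F, G]] = [[0, 15/4, -17/4], [15/4, 49/16, -21/16], [-17/4, -21/16, 19/8]]; det M2 = -12001/256
det M1 - det M2 = -4901/512; K = -4901/512 / (1421/256)^2 = -21632/69629

Answer: K = -21632/69629


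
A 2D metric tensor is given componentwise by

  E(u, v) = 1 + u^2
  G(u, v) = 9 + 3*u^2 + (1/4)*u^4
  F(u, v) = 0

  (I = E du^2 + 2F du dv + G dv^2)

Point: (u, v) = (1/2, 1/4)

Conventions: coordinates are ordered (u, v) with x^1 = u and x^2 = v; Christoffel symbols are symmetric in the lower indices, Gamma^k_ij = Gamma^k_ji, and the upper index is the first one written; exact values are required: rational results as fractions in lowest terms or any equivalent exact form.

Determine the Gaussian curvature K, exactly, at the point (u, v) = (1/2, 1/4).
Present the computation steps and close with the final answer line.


E = 5/4, F = 0, G = 625/64, EG - F^2 = 3125/256 at the point
E_u = 1, E_v = 0, F_u = 0, F_v = 0, G_u = 25/8, G_v = 0
E_vv = 0, F_uv = 0, G_uu = 27/4
Evaluate Brioschi's two determinant matrices M1, M2 and divide by (EG - F^2)^2.
M1 = [[-E_vv/2 + F_uv - G_uu/2, E_u/2, F_u - E_v/2], [F_v - G_u/2, E, F], [G_v/2, F, G]] = [[-27/8, 1/2, 0], [-25/16, 5/4, 0], [0, 0, 625/64]]; det M1 = -34375/1024
M2 = [[0, E_v/2, G_u/2], [E_v/2, E, F], [G_u/2, F, G]] = [[0, 0, 25/16], [0, 5/4, 0], [25/16, 0, 625/64]]; det M2 = -3125/1024
det M1 - det M2 = -15625/512; K = -15625/512 / (3125/256)^2 = -128/625

Answer: K = -128/625


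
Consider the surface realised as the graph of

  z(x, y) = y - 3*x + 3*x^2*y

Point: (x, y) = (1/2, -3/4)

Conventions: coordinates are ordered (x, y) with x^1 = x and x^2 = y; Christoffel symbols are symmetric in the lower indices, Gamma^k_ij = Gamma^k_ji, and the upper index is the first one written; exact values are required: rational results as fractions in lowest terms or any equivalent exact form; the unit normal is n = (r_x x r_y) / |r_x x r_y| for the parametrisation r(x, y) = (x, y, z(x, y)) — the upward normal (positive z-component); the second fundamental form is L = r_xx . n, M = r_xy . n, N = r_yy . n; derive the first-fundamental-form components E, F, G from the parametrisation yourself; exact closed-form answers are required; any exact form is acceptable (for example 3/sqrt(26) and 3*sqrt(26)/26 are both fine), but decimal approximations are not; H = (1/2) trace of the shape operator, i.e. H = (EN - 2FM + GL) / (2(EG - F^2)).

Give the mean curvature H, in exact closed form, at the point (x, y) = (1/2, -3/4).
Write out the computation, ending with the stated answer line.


z_x = -21/4, z_y = 7/4, z_xx = -9/2, z_xy = 3, z_yy = 0
E = 457/16, F = -147/16, G = 65/16; answer radicand W^2 = 253/8
unnormalised second-form numerators: l = -9/2, m = 3, n = 0; L = l/sqrt(253/8), and similarly M = m/sqrt(W^2), N = n/sqrt(W^2)
H = (E*n - 2*F*m + G*l) / (2*(EG - F^2)*sqrt(W^2)); E*n - 2*F*m + G*l = 1179/32, EG - F^2 = 253/8, so H = (1179/2024)/sqrt(253/8)

Answer: H = 1179*sqrt(506)/256036


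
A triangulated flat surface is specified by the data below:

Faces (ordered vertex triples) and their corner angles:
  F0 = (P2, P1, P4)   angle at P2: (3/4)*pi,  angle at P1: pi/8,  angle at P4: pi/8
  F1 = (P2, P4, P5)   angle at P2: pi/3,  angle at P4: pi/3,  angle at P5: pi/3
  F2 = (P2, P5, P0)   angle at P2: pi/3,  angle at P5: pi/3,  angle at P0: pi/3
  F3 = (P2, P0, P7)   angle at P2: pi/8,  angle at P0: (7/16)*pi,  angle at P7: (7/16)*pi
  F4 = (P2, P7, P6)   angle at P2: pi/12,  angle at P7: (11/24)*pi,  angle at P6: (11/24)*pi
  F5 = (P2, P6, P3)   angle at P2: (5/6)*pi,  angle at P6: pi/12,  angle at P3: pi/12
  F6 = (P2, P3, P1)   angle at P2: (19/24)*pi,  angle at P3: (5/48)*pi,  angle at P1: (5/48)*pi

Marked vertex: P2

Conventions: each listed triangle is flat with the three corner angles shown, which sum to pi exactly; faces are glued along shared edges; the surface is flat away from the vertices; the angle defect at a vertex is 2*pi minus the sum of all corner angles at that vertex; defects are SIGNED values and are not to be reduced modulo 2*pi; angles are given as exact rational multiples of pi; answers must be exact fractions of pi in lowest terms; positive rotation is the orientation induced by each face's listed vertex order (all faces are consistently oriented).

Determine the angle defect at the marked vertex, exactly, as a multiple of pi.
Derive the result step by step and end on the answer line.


Sum of corner angles at P2: (13/4)*pi
defect = 2*pi - (13/4)*pi

Answer: defect(P2) = (-5/4)*pi


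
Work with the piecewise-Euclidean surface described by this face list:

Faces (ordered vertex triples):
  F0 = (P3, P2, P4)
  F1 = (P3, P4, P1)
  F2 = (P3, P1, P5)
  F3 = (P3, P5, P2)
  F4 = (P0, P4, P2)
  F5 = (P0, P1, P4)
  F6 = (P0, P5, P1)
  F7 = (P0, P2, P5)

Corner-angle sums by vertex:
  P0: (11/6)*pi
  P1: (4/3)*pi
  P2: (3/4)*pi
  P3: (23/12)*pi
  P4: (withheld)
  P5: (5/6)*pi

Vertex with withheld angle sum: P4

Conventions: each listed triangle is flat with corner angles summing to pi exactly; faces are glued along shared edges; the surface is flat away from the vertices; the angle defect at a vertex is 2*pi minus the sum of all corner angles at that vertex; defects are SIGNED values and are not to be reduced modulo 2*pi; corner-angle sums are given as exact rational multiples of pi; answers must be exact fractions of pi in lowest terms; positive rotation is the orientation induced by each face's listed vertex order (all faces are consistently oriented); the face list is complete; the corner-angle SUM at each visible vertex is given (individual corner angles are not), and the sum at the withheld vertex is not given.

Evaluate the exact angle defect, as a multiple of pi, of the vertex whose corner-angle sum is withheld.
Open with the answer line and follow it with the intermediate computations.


Answer: defect(P4) = (2/3)*pi

V = 6, E = 12, F = 8; chi = V - E + F = 2
Gauss-Bonnet: total defect = 2*pi*chi = 4*pi; visible defects sum to (10/3)*pi


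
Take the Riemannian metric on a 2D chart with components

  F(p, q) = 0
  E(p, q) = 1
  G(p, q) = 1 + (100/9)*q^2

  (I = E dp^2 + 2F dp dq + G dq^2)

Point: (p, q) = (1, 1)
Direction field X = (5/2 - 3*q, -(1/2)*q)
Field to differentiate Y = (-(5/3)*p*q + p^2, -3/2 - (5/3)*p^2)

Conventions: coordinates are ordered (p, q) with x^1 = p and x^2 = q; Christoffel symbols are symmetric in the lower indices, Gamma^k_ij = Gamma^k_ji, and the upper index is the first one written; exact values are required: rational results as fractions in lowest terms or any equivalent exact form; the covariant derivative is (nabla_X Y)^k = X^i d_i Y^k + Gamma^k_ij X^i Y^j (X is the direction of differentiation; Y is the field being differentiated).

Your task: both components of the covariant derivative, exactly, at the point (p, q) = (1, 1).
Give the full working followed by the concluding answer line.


E = 1, F = 0, G = 109/9 at the point
E_p = 0, E_q = 0, F_p = 0, F_q = 0, G_p = 0, G_q = 200/9
EG - F^2 = 109/9;  g^inv = (9/109) * [[109/9, 0], [0, 1]]
first-kind symbols [ij,l] = (1/2)(d_i g_jl + d_j g_il - d_l g_ij): [pp,p] = E_p/2 = 0, [pp,q] = F_p - E_q/2 = 0, [pq,p] = E_q/2 = 0, [pq,q] = G_p/2 = 0, [qq,p] = F_q - G_p/2 = 0, [qq,q] = G_q/2 = 100/9
Gamma^p_ij = (G*[ij,p] - F*[ij,q])/(EG - F^2), Gamma^q_ij = (E*[ij,q] - F*[ij,p])/(EG - F^2)
Gamma_ppp = 0, Gamma_ppq = 0, Gamma_pqq = 0, Gamma_qpp = 0, Gamma_qpq = 0, Gamma_qqq = 100/109
X = (-1/2, -1/2), Y = (-2/3, -19/6) at the point

Answer: (nabla_X Y)^p = 2/3, (nabla_X Y)^q = 340/109


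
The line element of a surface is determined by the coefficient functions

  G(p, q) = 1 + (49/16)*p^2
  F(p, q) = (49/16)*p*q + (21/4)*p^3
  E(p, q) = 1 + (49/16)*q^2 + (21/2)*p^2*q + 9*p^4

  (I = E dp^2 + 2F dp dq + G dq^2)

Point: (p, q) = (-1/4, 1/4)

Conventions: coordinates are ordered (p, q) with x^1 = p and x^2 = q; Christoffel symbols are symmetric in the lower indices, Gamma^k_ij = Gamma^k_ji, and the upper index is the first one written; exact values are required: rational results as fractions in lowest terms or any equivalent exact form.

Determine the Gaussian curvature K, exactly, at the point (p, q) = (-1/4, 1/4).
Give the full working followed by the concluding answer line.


E = 89/64, F = -35/128, G = 305/256, EG - F^2 = 405/256 at the point
E_p = -15/8, E_q = 35/16, F_p = 7/4, F_q = -49/64, G_p = -49/32, G_q = 0
E_qq = 49/8, F_pq = 49/16, G_pp = 49/8
The intrinsic route: Brioschi's K = (det M1 - det M2)/(EG - F^2)^2.
M1 = [[-E_qq/2 + F_pq - G_pp/2, E_p/2, F_p - E_q/2], [F_q - G_p/2, E, F], [G_q/2, F, G]] = [[-49/16, -15/16, 21/32], [0, 89/64, -35/128], [0, -35/128, 305/256]]; det M1 = -19845/4096
M2 = [[0, E_q/2, G_p/2], [E_q/2, E, F], [G_p/2, F, G]] = [[0, 35/32, -49/64], [35/32, 89/64, -35/128], [-49/64, -35/128, 305/256]]; det M2 = -7301/4096
det M1 - det M2 = -49/16; K = -49/16 / (405/256)^2 = -200704/164025

Answer: K = -200704/164025


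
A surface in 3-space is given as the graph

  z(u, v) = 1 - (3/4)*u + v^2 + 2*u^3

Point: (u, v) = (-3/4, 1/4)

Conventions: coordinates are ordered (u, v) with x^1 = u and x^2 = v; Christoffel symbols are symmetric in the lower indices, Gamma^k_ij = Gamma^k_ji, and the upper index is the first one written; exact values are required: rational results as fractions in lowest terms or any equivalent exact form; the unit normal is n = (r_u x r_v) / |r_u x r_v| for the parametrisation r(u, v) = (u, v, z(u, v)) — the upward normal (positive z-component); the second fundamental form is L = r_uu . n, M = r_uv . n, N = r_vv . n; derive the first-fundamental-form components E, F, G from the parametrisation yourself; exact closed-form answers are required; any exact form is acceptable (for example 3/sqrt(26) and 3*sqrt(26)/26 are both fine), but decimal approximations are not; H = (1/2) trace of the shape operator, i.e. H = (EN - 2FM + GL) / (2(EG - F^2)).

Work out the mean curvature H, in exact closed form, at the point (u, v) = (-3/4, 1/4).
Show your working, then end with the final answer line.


z_u = 21/8, z_v = 1/2, z_uu = -9, z_uv = 0, z_vv = 2
E = 505/64, F = 21/16, G = 5/4; answer radicand W^2 = 521/64
unnormalised second-form numerators: l = -9, m = 0, n = 2; L = l/sqrt(521/64), and similarly M = m/sqrt(W^2), N = n/sqrt(W^2)
H = (E*n - 2*F*m + G*l) / (2*(EG - F^2)*sqrt(W^2)); E*n - 2*F*m + G*l = 145/32, EG - F^2 = 521/64, so H = (145/521)/sqrt(521/64)

Answer: H = 1160*sqrt(521)/271441


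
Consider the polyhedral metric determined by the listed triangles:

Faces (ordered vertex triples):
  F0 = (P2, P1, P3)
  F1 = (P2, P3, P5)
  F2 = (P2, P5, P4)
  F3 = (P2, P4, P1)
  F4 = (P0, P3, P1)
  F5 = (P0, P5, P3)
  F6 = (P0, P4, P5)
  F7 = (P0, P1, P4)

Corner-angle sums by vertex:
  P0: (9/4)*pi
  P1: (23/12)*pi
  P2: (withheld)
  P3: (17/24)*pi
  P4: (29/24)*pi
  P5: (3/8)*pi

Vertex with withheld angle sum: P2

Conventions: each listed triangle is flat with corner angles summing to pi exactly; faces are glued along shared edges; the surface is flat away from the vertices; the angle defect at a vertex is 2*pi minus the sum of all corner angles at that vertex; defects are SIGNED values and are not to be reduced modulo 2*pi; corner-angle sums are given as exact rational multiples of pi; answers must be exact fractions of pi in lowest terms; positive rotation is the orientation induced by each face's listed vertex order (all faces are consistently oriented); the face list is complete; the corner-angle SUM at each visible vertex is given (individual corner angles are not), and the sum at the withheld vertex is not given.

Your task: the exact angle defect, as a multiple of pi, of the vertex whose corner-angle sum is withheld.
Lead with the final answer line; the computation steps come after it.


Answer: defect(P2) = (11/24)*pi

V = 6, E = 12, F = 8; chi = V - E + F = 2
Gauss-Bonnet: total defect = 2*pi*chi = 4*pi; visible defects sum to (85/24)*pi


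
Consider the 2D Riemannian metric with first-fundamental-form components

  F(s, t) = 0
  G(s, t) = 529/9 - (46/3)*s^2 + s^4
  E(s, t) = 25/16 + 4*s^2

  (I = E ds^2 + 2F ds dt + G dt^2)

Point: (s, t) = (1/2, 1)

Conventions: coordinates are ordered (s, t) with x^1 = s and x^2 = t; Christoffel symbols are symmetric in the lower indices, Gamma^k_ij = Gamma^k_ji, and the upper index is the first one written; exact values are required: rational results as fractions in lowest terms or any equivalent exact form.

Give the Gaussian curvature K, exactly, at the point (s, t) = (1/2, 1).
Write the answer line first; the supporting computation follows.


Answer: K = 9600/149609

E = 41/16, F = 0, G = 7921/144, EG - F^2 = 324761/2304 at the point
E_s = 4, E_t = 0, F_s = 0, F_t = 0, G_s = -89/6, G_t = 0
E_tt = 0, F_st = 0, G_ss = -83/3
Compute both Brioschi determinants and normalise by (EG - F^2)^2.
M1 = [[-E_tt/2 + F_st - G_ss/2, E_s/2, F_s - E_t/2], [F_t - G_s/2, E, F], [G_t/2, F, G]] = [[83/6, 2, 0], [89/12, 41/16, 0], [0, 0, 7921/144]]; det M1 = 15675659/13824
M2 = [[0, E_t/2, G_s/2], [E_t/2, E, F], [G_s/2, F, G]] = [[0, 0, -89/12], [0, 41/16, 0], [-89/12, 0, 7921/144]]; det M2 = -324761/2304
det M1 - det M2 = 17624225/13824; K = 17624225/13824 / (324761/2304)^2 = 9600/149609


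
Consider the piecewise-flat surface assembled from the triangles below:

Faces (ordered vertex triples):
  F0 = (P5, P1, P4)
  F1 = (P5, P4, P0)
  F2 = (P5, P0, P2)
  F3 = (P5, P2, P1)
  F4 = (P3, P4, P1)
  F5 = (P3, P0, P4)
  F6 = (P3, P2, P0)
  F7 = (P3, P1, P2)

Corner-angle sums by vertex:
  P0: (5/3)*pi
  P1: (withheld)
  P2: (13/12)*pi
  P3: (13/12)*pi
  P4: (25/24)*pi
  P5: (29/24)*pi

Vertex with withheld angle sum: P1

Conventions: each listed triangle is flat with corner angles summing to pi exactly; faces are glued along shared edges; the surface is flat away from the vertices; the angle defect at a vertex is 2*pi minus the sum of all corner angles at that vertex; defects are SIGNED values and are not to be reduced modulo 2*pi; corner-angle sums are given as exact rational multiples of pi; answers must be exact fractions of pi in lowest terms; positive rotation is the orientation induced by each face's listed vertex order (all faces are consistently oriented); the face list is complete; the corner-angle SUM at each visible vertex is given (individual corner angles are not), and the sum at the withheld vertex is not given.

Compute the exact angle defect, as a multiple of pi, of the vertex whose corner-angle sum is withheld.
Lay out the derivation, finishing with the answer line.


V = 6, E = 12, F = 8; chi = V - E + F = 2
Gauss-Bonnet: total defect = 2*pi*chi = 4*pi; visible defects sum to (47/12)*pi

Answer: defect(P1) = pi/12


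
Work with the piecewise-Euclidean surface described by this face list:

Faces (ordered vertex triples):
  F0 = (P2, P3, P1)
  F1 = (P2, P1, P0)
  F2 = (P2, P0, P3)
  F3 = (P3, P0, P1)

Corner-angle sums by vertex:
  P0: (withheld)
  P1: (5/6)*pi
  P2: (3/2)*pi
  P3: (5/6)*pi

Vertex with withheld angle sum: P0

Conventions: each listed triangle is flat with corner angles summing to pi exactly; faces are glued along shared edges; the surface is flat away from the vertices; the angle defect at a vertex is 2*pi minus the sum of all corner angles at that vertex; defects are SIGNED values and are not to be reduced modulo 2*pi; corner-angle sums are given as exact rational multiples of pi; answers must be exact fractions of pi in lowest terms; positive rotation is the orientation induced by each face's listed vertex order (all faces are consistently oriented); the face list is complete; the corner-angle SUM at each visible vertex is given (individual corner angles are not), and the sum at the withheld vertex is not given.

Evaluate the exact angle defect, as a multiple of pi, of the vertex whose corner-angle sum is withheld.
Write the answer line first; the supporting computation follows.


Answer: defect(P0) = (7/6)*pi

V = 4, E = 6, F = 4; chi = V - E + F = 2
Gauss-Bonnet: total defect = 2*pi*chi = 4*pi; visible defects sum to (17/6)*pi


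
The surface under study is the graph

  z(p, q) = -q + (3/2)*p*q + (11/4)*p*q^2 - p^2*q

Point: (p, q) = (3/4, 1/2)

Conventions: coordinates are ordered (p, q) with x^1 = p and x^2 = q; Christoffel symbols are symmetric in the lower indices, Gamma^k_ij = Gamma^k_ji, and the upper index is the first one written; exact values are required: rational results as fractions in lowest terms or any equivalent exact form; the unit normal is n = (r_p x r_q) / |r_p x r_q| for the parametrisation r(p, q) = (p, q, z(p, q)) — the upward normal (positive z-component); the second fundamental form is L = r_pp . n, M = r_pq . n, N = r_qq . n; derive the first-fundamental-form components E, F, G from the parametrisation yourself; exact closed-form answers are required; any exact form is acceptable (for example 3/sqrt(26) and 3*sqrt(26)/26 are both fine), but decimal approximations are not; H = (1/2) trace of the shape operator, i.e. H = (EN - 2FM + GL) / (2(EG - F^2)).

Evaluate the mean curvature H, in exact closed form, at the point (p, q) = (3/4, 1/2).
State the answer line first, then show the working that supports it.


Answer: H = -2533*sqrt(13)/41067

z_p = 11/16, z_q = 13/8, z_pp = -1, z_pq = 11/4, z_qq = 33/8
E = 377/256, F = 143/128, G = 233/64; answer radicand W^2 = 1053/256
unnormalised second-form numerators: l = -1, m = 11/4, n = 33/8; L = l/sqrt(1053/256), and similarly M = m/sqrt(W^2), N = n/sqrt(W^2)
H = (E*n - 2*F*m + G*l) / (2*(EG - F^2)*sqrt(W^2)); E*n - 2*F*m + G*l = -7599/2048, EG - F^2 = 1053/256, so H = (-2533/5616)/sqrt(1053/256)


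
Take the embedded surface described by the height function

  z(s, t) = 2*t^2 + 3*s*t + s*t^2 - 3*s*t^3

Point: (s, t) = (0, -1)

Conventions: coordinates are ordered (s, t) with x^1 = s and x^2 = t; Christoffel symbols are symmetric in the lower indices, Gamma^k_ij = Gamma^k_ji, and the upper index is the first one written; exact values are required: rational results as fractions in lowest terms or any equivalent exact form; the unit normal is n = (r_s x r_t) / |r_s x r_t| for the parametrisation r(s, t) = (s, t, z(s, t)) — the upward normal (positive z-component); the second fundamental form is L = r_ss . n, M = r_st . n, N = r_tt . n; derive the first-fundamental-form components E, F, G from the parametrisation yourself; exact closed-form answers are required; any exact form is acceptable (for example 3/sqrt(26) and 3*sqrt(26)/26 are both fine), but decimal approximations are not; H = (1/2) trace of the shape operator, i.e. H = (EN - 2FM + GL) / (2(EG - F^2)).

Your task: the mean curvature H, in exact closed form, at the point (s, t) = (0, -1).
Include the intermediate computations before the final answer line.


z_s = 1, z_t = -4, z_ss = 0, z_st = -8, z_tt = 4
E = 2, F = -4, G = 17; answer radicand W^2 = 18
unnormalised second-form numerators: l = 0, m = -8, n = 4; L = l/sqrt(18), and similarly M = m/sqrt(W^2), N = n/sqrt(W^2)
H = (E*n - 2*F*m + G*l) / (2*(EG - F^2)*sqrt(W^2)); E*n - 2*F*m + G*l = -56, EG - F^2 = 18, so H = (-14/9)/sqrt(18)

Answer: H = -7*sqrt(2)/27


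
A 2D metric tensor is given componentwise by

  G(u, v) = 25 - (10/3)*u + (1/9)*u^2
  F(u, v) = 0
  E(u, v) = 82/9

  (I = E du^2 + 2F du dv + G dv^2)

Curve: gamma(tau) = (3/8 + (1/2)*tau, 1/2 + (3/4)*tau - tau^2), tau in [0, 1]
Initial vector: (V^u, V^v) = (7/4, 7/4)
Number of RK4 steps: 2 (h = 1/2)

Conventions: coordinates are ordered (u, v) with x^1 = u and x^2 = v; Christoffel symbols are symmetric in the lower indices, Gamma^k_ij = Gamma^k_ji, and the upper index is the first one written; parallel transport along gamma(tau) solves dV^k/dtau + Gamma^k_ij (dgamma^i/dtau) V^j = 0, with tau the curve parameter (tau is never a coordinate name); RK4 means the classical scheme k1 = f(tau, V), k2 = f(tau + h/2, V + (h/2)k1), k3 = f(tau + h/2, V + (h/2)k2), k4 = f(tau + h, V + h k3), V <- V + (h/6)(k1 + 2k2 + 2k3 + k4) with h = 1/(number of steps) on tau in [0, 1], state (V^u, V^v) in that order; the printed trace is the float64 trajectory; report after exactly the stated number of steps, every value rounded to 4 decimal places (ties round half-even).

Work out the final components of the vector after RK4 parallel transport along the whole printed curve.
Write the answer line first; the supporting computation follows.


Answer: V^u = 1.8274, V^v = 1.7803

gamma'(tau) = (1/2, 3/4 - 2*tau); f(tau, V)^k = -Gamma^k_ij(gamma(tau)) gamma'^i(tau) V^j; h = 1/2; intermediate values shown to 6 dp
curve data and Christoffel symbols at the stage parameters:
  tau = 0.000000: gamma = (0.375000, 0.500000), gamma' = (0.500000, 0.750000); Gamma_uuu = 0.000000, Gamma_uuv = 0.000000, Gamma_uvv = 0.178354, Gamma_vuu = 0.000000, Gamma_vuv = -0.068376, Gamma_vvv = 0.000000
  tau = 0.250000: gamma = (0.500000, 0.625000), gamma' = (0.500000, 0.250000); Gamma_uuu = 0.000000, Gamma_uuv = 0.000000, Gamma_uvv = 0.176829, Gamma_vuu = 0.000000, Gamma_vuv = -0.068966, Gamma_vvv = 0.000000
  tau = 0.500000: gamma = (0.625000, 0.625000), gamma' = (0.500000, -0.250000); Gamma_uuu = 0.000000, Gamma_uuv = 0.000000, Gamma_uvv = 0.175305, Gamma_vuu = 0.000000, Gamma_vuv = -0.069565, Gamma_vvv = 0.000000
  tau = 0.750000: gamma = (0.750000, 0.500000), gamma' = (0.500000, -0.750000); Gamma_uuu = 0.000000, Gamma_uuv = 0.000000, Gamma_uvv = 0.173780, Gamma_vuu = 0.000000, Gamma_vuv = -0.070175, Gamma_vvv = 0.000000
  tau = 1.000000: gamma = (0.875000, 0.250000), gamma' = (0.500000, -1.250000); Gamma_uuu = 0.000000, Gamma_uuv = 0.000000, Gamma_uvv = 0.172256, Gamma_vuu = 0.000000, Gamma_vuv = -0.070796, Gamma_vvv = 0.000000
step 0: V^u = 1.7500, V^v = 1.7500
step 1: k1 = (-0.234089, 0.149573), k2 = (-0.079016, 0.090798), k3 = (-0.078366, 0.090959), k4 = (0.078689, 0.032698); V <- V + (h/6)(k1 + 2k2 + 2k3 + k4): V^u = 1.7108, V^v = 1.7955
step 2: k1 = (0.078689, 0.032698), k2 = (0.235080, -0.027792), k3 = (0.233109, -0.030381), k4 = (0.383333, -0.098695); V <- V + (h/6)(k1 + 2k2 + 2k3 + k4): V^u = 1.8274, V^v = 1.7803


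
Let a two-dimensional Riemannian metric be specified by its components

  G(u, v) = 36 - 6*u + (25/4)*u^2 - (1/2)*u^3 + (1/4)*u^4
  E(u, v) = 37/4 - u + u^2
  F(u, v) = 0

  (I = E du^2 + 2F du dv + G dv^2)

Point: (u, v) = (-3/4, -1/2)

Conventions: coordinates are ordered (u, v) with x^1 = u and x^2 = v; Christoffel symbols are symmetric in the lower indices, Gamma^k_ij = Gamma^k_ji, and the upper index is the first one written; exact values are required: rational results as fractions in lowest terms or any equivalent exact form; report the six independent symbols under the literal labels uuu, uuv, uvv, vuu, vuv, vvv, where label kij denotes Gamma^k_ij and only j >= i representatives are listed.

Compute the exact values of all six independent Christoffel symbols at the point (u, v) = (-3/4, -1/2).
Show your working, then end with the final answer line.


E = 169/16, F = 0, G = 45369/1024 at the point
E_u = -5/2, E_v = 0, F_u = 0, F_v = 0, G_u = -1065/64, G_v = 0
EG - F^2 = 7667361/16384;  g^inv = (16384/7667361) * [[45369/1024, 0], [0, 169/16]]
first-kind symbols [ij,l] = (1/2)(d_i g_jl + d_j g_il - d_l g_ij): [uu,u] = E_u/2 = -5/4, [uu,v] = F_u - E_v/2 = 0, [uv,u] = E_v/2 = 0, [uv,v] = G_u/2 = -1065/128, [vv,u] = F_v - G_u/2 = 1065/128, [vv,v] = G_v/2 = 0
Gamma^u_ij = (G*[ij,u] - F*[ij,v])/(EG - F^2), Gamma^v_ij = (E*[ij,v] - F*[ij,u])/(EG - F^2)

Answer: Gamma_uuu = -20/169, Gamma_uuv = 0, Gamma_uvv = 1065/1352, Gamma_vuu = 0, Gamma_vuv = -40/213, Gamma_vvv = 0


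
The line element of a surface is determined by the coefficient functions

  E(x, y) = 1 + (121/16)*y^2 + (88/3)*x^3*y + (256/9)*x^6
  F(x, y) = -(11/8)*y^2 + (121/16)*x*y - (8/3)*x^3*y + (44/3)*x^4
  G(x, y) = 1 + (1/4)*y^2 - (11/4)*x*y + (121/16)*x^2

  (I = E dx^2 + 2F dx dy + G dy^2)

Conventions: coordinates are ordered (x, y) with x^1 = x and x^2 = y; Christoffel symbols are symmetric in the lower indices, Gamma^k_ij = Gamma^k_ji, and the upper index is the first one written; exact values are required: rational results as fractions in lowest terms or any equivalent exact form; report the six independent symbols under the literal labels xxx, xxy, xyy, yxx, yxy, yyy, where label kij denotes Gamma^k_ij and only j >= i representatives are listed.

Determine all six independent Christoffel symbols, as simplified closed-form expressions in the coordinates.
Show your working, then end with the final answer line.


E = 1 + (121/16)*y^2 + (88/3)*x^3*y + (256/9)*x^6; F = -(11/8)*y^2 + (121/16)*x*y - (8/3)*x^3*y + (44/3)*x^4; G = 1 + (1/4)*y^2 - (11/4)*x*y + (121/16)*x^2
Gamma^k_ij = (1/2) g^{kl} (d_i g_jl + d_j g_il - d_l g_ij), with g^inv = (1/(EG-F^2)) [[G, -F], [-F, E]]
first partials: E_x = 88*x^2*y + (512/3)*x^5, E_y = (121/8)*y + (88/3)*x^3, F_x = (121/16)*y - 8*x^2*y + (176/3)*x^3, F_y = -(11/4)*y + (121/16)*x - (8/3)*x^3, G_x = -(11/4)*y + (121/8)*x, G_y = (1/2)*y - (11/4)*x
D = EG - F^2 = 1 + (125/16)*y^2 - (11/4)*x*y + (121/16)*x^2 + (88/3)*x^3*y + (256/9)*x^6
expanded: Gamma^x_xx = (G E_x - 2F F_x + F E_y)/(2D), Gamma^x_xy = (G E_y - F G_x)/(2D), Gamma^x_yy = (2G F_y - G G_x - F G_y)/(2D), Gamma^y_xx = (2E F_x - E E_y - F E_x)/(2D), Gamma^y_xy = (E G_x - F E_y)/(2D), Gamma^y_yy = (E G_y - 2F F_y + F G_x)/(2D); substitute and cancel common factors

Answer: Gamma_xxx = (12288*x^5 + 6336*x^2*y)/(4096*x^6 + 4224*x^3*y + 1089*x^2 - 396*x*y + 1125*y^2 + 144), Gamma_xxy = (2112*x^3 + 1089*y)/(4096*x^6 + 4224*x^3*y + 1089*x^2 - 396*x*y + 1125*y^2 + 144), Gamma_xyy = (-384*x^3 - 198*y)/(4096*x^6 + 4224*x^3*y + 1089*x^2 - 396*x*y + 1125*y^2 + 144), Gamma_yxx = (6336*x^3 - 1152*x^2*y)/(4096*x^6 + 4224*x^3*y + 1089*x^2 - 396*x*y + 1125*y^2 + 144), Gamma_yxy = (1089*x - 198*y)/(4096*x^6 + 4224*x^3*y + 1089*x^2 - 396*x*y + 1125*y^2 + 144), Gamma_yyy = (-198*x + 36*y)/(4096*x^6 + 4224*x^3*y + 1089*x^2 - 396*x*y + 1125*y^2 + 144)


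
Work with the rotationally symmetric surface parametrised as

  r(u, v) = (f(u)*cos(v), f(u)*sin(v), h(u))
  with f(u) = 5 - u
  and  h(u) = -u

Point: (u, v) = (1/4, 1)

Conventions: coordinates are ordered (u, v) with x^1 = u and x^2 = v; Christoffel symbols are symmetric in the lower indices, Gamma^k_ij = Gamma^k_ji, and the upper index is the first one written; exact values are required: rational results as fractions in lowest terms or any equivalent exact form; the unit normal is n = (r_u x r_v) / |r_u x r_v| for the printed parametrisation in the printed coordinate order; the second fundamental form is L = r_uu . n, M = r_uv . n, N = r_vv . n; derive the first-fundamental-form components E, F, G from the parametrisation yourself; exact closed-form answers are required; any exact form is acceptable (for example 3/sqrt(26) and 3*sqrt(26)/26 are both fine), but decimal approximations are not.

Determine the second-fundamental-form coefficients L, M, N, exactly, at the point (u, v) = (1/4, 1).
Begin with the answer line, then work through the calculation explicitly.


Answer: L = 0, M = 0, N = -19*sqrt(2)/8

f = 19/4, f' = -1, f'' = 0, h' = -1, h'' = 0
E = 2, F = 0, G = 361/16; answer radicand W^2 = 2
unnormalised second-form numerators: l = 0, m = 0, n = -19/4; L = l/sqrt(2), and similarly M = m/sqrt(W^2), N = n/sqrt(W^2)


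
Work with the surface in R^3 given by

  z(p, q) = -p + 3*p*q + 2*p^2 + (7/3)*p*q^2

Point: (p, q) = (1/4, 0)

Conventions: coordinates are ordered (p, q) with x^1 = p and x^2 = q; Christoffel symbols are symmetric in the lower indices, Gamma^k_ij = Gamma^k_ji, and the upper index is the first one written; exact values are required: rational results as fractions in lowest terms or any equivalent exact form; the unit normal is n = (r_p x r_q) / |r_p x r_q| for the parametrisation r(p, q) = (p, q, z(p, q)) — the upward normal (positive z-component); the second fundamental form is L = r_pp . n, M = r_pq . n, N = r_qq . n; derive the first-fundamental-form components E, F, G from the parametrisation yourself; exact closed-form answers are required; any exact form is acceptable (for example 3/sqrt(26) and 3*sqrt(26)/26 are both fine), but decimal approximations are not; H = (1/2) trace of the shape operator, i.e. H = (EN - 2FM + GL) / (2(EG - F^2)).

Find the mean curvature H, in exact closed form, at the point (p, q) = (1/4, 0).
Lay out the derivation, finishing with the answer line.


z_p = 0, z_q = 3/4, z_pp = 4, z_pq = 3, z_qq = 7/6
E = 1, F = 0, G = 25/16; answer radicand W^2 = 25/16
unnormalised second-form numerators: l = 4, m = 3, n = 7/6; L = l/sqrt(25/16), and similarly M = m/sqrt(W^2), N = n/sqrt(W^2)
H = (E*n - 2*F*m + G*l) / (2*(EG - F^2)*sqrt(W^2)); E*n - 2*F*m + G*l = 89/12, EG - F^2 = 25/16, so H = (178/75)/sqrt(25/16)

Answer: H = 712/375


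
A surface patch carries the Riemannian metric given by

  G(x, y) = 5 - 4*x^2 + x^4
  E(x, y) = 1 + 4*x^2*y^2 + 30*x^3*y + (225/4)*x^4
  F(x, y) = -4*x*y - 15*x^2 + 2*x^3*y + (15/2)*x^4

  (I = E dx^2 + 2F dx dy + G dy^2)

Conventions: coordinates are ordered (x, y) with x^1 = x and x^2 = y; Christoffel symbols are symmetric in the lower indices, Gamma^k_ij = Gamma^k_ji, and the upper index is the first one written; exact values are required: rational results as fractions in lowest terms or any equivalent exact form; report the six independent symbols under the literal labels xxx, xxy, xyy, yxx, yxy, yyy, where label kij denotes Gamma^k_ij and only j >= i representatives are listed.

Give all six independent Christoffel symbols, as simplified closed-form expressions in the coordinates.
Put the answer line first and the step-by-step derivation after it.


Answer: Gamma_xxx = (450*x^3 + 180*x^2*y + 16*x*y^2)/(229*x^4 + 120*x^3*y + 16*x^2*y^2 - 16*x^2 + 20), Gamma_xxy = (60*x^3 + 16*x^2*y)/(229*x^4 + 120*x^3*y + 16*x^2*y^2 - 16*x^2 + 20), Gamma_xyy = 0, Gamma_yxx = (60*x^3 + 8*x^2*y - 120*x - 16*y)/(229*x^4 + 120*x^3*y + 16*x^2*y^2 - 16*x^2 + 20), Gamma_yxy = (8*x^3 - 16*x)/(229*x^4 + 120*x^3*y + 16*x^2*y^2 - 16*x^2 + 20), Gamma_yyy = 0

E = 1 + 4*x^2*y^2 + 30*x^3*y + (225/4)*x^4; F = -4*x*y - 15*x^2 + 2*x^3*y + (15/2)*x^4; G = 5 - 4*x^2 + x^4
Gamma^k_ij = (1/2) g^{kl} (d_i g_jl + d_j g_il - d_l g_ij), with g^inv = (1/(EG-F^2)) [[G, -F], [-F, E]]
first partials: E_x = 8*x*y^2 + 90*x^2*y + 225*x^3, E_y = 8*x^2*y + 30*x^3, F_x = -4*y - 30*x + 6*x^2*y + 30*x^3, F_y = -4*x + 2*x^3, G_x = -8*x + 4*x^3, G_y = 0
D = EG - F^2 = 5 - 4*x^2 + 4*x^2*y^2 + 30*x^3*y + (229/4)*x^4
expanded: Gamma^x_xx = (G E_x - 2F F_x + F E_y)/(2D), Gamma^x_xy = (G E_y - F G_x)/(2D), Gamma^x_yy = (2G F_y - G G_x - F G_y)/(2D), Gamma^y_xx = (2E F_x - E E_y - F E_x)/(2D), Gamma^y_xy = (E G_x - F E_y)/(2D), Gamma^y_yy = (E G_y - 2F F_y + F G_x)/(2D); substitute and cancel common factors


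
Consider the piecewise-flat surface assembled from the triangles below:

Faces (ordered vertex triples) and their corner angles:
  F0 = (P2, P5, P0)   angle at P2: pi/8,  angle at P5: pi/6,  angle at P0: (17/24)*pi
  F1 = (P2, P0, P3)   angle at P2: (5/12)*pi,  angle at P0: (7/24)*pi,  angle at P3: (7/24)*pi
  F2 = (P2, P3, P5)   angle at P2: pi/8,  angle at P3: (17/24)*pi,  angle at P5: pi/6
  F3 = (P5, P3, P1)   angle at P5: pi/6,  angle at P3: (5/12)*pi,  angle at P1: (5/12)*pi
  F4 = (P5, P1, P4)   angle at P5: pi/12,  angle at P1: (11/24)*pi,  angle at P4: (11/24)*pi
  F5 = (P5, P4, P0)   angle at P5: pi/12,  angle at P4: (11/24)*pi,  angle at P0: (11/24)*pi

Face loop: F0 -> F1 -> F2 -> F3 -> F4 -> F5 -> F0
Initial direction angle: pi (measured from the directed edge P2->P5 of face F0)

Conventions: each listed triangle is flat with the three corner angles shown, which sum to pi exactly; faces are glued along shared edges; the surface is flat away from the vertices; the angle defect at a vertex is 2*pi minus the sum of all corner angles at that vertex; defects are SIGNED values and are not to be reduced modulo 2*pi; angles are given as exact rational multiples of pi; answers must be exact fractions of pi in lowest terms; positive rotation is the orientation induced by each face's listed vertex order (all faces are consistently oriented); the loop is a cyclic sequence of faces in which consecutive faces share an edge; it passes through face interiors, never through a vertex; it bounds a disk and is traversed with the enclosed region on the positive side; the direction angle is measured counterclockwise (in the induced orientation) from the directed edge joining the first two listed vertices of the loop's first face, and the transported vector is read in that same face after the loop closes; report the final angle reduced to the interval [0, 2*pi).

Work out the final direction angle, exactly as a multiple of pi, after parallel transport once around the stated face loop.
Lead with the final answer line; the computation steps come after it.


Answer: final direction angle = (5/3)*pi

enclosed vertex P2: corner angles sum to (2/3)*pi, defect = 2*pi - (2/3)*pi = (4/3)*pi
enclosed vertex P5: corner angles sum to (2/3)*pi, defect = 2*pi - (2/3)*pi = (4/3)*pi
by Gauss-Bonnet the loop rotates the vector by the enclosed defect sum (positive orientation, mod 2*pi)
final angle = pi + (8/3)*pi = (5/3)*pi (mod 2*pi)


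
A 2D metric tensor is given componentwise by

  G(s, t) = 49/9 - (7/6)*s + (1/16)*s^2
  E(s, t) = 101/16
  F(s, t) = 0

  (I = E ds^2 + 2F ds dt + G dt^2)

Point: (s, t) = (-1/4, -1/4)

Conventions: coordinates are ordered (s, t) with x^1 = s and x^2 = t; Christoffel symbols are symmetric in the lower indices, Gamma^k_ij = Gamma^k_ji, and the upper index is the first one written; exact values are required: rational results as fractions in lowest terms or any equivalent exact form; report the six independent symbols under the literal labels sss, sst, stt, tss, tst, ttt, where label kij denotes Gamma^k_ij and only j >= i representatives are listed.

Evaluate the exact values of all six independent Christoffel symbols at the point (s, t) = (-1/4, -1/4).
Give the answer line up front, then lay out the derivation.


Answer: Gamma_sss = 0, Gamma_sst = 0, Gamma_stt = 115/1212, Gamma_tss = 0, Gamma_tst = -12/115, Gamma_ttt = 0

E = 101/16, F = 0, G = 13225/2304 at the point
E_s = 0, E_t = 0, F_s = 0, F_t = 0, G_s = -115/96, G_t = 0
EG - F^2 = 1335725/36864;  g^inv = (36864/1335725) * [[13225/2304, 0], [0, 101/16]]
first-kind symbols [ij,l] = (1/2)(d_i g_jl + d_j g_il - d_l g_ij): [ss,s] = E_s/2 = 0, [ss,t] = F_s - E_t/2 = 0, [st,s] = E_t/2 = 0, [st,t] = G_s/2 = -115/192, [tt,s] = F_t - G_s/2 = 115/192, [tt,t] = G_t/2 = 0
Gamma^s_ij = (G*[ij,s] - F*[ij,t])/(EG - F^2), Gamma^t_ij = (E*[ij,t] - F*[ij,s])/(EG - F^2)


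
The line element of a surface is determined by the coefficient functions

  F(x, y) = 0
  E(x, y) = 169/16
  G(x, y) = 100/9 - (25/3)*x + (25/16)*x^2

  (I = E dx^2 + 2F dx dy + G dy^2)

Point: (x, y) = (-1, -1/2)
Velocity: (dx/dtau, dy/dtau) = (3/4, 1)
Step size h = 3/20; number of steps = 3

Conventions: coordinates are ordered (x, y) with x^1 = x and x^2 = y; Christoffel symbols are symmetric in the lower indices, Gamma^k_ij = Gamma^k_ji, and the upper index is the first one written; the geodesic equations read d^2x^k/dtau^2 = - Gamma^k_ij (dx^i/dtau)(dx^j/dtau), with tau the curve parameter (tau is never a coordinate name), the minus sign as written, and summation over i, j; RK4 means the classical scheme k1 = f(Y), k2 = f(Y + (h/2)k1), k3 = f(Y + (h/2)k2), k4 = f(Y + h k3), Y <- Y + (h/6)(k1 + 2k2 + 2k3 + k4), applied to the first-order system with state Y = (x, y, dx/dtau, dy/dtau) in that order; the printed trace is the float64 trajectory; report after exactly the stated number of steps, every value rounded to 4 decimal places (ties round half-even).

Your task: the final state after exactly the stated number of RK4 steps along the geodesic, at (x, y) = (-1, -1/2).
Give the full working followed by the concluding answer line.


f(Y) = (dx/dtau, dy/dtau, -Gamma^x_ij Y'^i Y'^j, -Gamma^y_ij Y'^i Y'^j) with the Gammas evaluated at the stage position; h = 0.150000; intermediate values shown to 6 dp
step 0: x = -1.0000, y = -0.5000, dx/dtau = 0.7500, dy/dtau = 1.0000
step 1:
  k1: at (x, y) = (-1.000000, -0.500000), (dx/dtau, dy/dtau) = (0.750000, 1.000000); Gamma_xxx = 0.000000, Gamma_xxy = 0.000000, Gamma_xyy = 0.542406, Gamma_yxx = 0.000000, Gamma_yxy = -0.272727, Gamma_yyy = 0.000000; k1 = (0.750000, 1.000000, -0.542406, 0.409091)
  k2: at (x, y) = (-0.943750, -0.425000), (dx/dtau, dy/dtau) = (0.709320, 1.030682); Gamma_xxx = 0.000000, Gamma_xxy = 0.000000, Gamma_xyy = 0.534085, Gamma_yxx = 0.000000, Gamma_yxy = -0.276976, Gamma_yyy = 0.000000; k2 = (0.709320, 1.030682, -0.567361, 0.404985)
  k3: at (x, y) = (-0.946801, -0.422699), (dx/dtau, dy/dtau) = (0.707448, 1.030374); Gamma_xxx = 0.000000, Gamma_xxy = 0.000000, Gamma_xyy = 0.534537, Gamma_yxx = 0.000000, Gamma_yxy = -0.276742, Gamma_yyy = 0.000000; k3 = (0.707448, 1.030374, -0.567502, 0.403455)
  k4: at (x, y) = (-0.893883, -0.345444), (dx/dtau, dy/dtau) = (0.664875, 1.060518); Gamma_xxx = 0.000000, Gamma_xxy = 0.000000, Gamma_xyy = 0.526709, Gamma_yxx = 0.000000, Gamma_yxy = -0.280856, Gamma_yyy = 0.000000; k4 = (0.664875, 1.060518, -0.592389, 0.396069)
  Y <- Y + (h/6)(k1 + 2k2 + 2k3 + k4): x = -0.8938, y = -0.3454, dx/dtau = 0.6649, dy/dtau = 1.0606
step 2:
  k1: at (x, y) = (-0.893790, -0.345434), (dx/dtau, dy/dtau) = (0.664887, 1.060551); Gamma_xxx = 0.000000, Gamma_xxy = 0.000000, Gamma_xyy = 0.526695, Gamma_yxx = 0.000000, Gamma_yxy = -0.280863, Gamma_yyy = 0.000000; k1 = (0.664887, 1.060551, -0.592410, 0.396099)
  k2: at (x, y) = (-0.843923, -0.265893), (dx/dtau, dy/dtau) = (0.620456, 1.090258); Gamma_xxx = 0.000000, Gamma_xxy = 0.000000, Gamma_xyy = 0.519318, Gamma_yxx = 0.000000, Gamma_yxy = -0.284852, Gamma_yyy = 0.000000; k2 = (0.620456, 1.090258, -0.617294, 0.385381)
  k3: at (x, y) = (-0.847256, -0.263665), (dx/dtau, dy/dtau) = (0.618590, 1.089455); Gamma_xxx = 0.000000, Gamma_xxy = 0.000000, Gamma_xyy = 0.519811, Gamma_yxx = 0.000000, Gamma_yxy = -0.284582, Gamma_yyy = 0.000000; k3 = (0.618590, 1.089455, -0.616970, 0.383575)
  k4: at (x, y) = (-0.801001, -0.182016), (dx/dtau, dy/dtau) = (0.572342, 1.118087); Gamma_xxx = 0.000000, Gamma_xxy = 0.000000, Gamma_xyy = 0.512969, Gamma_yxx = 0.000000, Gamma_yxy = -0.288378, Gamma_yyy = 0.000000; k4 = (0.572342, 1.118087, -0.641272, 0.369082)
  Y <- Y + (h/6)(k1 + 2k2 + 2k3 + k4): x = -0.8009, y = -0.1820, dx/dtau = 0.5723, dy/dtau = 1.1181
step 3:
  k1: at (x, y) = (-0.800907, -0.181983), (dx/dtau, dy/dtau) = (0.572332, 1.118128); Gamma_xxx = 0.000000, Gamma_xxy = 0.000000, Gamma_xyy = 0.512955, Gamma_yxx = 0.000000, Gamma_yxy = -0.288386, Gamma_yyy = 0.000000; k1 = (0.572332, 1.118128, -0.641302, 0.369100)
  k2: at (x, y) = (-0.757982, -0.098123), (dx/dtau, dy/dtau) = (0.524234, 1.145811); Gamma_xxx = 0.000000, Gamma_xxy = 0.000000, Gamma_xyy = 0.506605, Gamma_yxx = 0.000000, Gamma_yxy = -0.292001, Gamma_yyy = 0.000000; k2 = (0.524234, 1.145811, -0.665113, 0.350794)
  k3: at (x, y) = (-0.761589, -0.096047), (dx/dtau, dy/dtau) = (0.522448, 1.144438); Gamma_xxx = 0.000000, Gamma_xxy = 0.000000, Gamma_xyy = 0.507138, Gamma_yxx = 0.000000, Gamma_yxy = -0.291694, Gamma_yyy = 0.000000; k3 = (0.522448, 1.144438, -0.664219, 0.348813)
  k4: at (x, y) = (-0.722539, -0.010317), (dx/dtau, dy/dtau) = (0.472699, 1.170450); Gamma_xxx = 0.000000, Gamma_xxy = 0.000000, Gamma_xyy = 0.501362, Gamma_yxx = 0.000000, Gamma_yxy = -0.295054, Gamma_yyy = 0.000000; k4 = (0.472699, 1.170450, -0.686843, 0.326490)
  Y <- Y + (h/6)(k1 + 2k2 + 2k3 + k4): x = -0.7224, y = -0.0103, dx/dtau = 0.4727, dy/dtau = 1.1705

Answer: x = -0.7224, y = -0.0103, dx/dtau = 0.4727, dy/dtau = 1.1705
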